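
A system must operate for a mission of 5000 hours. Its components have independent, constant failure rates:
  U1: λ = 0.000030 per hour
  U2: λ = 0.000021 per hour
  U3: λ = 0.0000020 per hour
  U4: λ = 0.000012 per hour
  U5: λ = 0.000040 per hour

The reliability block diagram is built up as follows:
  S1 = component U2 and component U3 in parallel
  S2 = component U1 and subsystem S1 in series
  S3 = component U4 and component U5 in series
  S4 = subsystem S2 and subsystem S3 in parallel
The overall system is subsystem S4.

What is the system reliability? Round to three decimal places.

0.968

R(U1) = exp(−0.000030 × 5000) = 0.86071
R(U2) = exp(−0.000021 × 5000) = 0.90032
R(U3) = exp(−0.0000020 × 5000) = 0.99005
R(U4) = exp(−0.000012 × 5000) = 0.94176
R(U5) = exp(−0.000040 × 5000) = 0.81873
Parallel (U2 and U3): 1 − (1 − 0.90032)(1 − 0.99005) = 0.99901
Series (U1 and [0.99901]): 0.86071 × 0.99901 = 0.85986
Series (U4 and U5): 0.94176 × 0.81873 = 0.77105
Parallel ([0.85986] and [0.77105]): 1 − (1 − 0.85986)(1 − 0.77105) = 0.968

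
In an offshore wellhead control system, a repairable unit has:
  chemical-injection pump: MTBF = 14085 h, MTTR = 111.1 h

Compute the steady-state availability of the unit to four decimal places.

0.9922

A(chemical-injection pump) = MTBF/(MTBF+MTTR) = 14085/(14085+111.1) = 0.9922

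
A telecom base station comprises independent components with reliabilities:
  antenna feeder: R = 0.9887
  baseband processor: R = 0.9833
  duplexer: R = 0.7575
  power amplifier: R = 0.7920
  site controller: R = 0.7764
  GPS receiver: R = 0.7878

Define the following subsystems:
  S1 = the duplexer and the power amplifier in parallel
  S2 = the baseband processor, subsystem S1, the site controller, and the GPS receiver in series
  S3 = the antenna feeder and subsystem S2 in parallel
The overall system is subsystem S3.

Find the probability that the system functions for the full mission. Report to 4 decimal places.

Parallel (duplexer and power amplifier): 1 − (1 − 0.757500)(1 − 0.792000) = 0.949560
Series (baseband processor, [0.949560], site controller, and GPS receiver): 0.983300 × 0.949560 × 0.776400 × 0.787800 = 0.571097
Parallel (antenna feeder and [0.571097]): 1 − (1 − 0.988700)(1 − 0.571097) = 0.9952

0.9952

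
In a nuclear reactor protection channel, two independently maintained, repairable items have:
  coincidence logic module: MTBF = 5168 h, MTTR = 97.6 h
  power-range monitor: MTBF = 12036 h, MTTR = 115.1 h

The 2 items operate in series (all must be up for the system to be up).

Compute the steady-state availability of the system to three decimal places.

A(coincidence logic module) = MTBF/(MTBF+MTTR) = 5168/(5168+97.6) = 0.981465
A(power-range monitor) = MTBF/(MTBF+MTTR) = 12036/(12036+115.1) = 0.990528
Series availability: 0.981465 × 0.990528 = 0.972

0.972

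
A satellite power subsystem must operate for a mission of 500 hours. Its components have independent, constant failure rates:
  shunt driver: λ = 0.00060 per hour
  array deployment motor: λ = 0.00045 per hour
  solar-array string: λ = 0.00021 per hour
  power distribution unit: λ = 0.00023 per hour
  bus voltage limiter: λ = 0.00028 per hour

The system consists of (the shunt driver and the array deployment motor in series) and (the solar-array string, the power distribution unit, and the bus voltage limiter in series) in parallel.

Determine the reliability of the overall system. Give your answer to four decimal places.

R(shunt driver) = exp(−0.00060 × 500) = 0.740818
R(array deployment motor) = exp(−0.00045 × 500) = 0.798516
R(solar-array string) = exp(−0.00021 × 500) = 0.900325
R(power distribution unit) = exp(−0.00023 × 500) = 0.891366
R(bus voltage limiter) = exp(−0.00028 × 500) = 0.869358
Series (shunt driver and array deployment motor): 0.740818 × 0.798516 = 0.591555
Series (solar-array string, power distribution unit, and bus voltage limiter): 0.900325 × 0.891366 × 0.869358 = 0.697676
Parallel ([0.591555] and [0.697676]): 1 − (1 − 0.591555)(1 − 0.697676) = 0.8765

0.8765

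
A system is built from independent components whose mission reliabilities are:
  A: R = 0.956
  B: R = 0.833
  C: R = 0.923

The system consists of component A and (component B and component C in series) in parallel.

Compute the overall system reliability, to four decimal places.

Series (B and C): 0.833000 × 0.923000 = 0.768859
Parallel (A and [0.768859]): 1 − (1 − 0.956000)(1 − 0.768859) = 0.9898

0.9898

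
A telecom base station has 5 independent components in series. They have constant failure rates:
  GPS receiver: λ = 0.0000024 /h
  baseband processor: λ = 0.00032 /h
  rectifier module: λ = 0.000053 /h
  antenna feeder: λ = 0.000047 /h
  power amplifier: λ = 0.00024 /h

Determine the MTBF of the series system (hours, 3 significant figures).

1510

Series of exponential components: λ_sys = Σ λ_i
λ_sys = 0.0000024 + 0.00032 + 0.000053 + 0.000047 + 0.00024 = 6.6240e-04 /h
MTBF = 1 / λ_sys = 1510 h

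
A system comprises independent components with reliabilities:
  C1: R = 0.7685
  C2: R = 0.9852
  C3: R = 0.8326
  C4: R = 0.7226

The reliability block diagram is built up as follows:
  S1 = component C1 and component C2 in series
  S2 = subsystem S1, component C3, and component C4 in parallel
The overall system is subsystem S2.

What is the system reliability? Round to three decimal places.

Series (C1 and C2): 0.76850 × 0.98520 = 0.75713
Parallel ([0.75713], C3, and C4): 1 − (1 − 0.75713)(1 − 0.83260)(1 − 0.72260) = 0.989

0.989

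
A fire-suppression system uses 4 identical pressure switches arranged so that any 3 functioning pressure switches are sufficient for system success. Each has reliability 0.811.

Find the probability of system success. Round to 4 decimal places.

0.8359

R = Σ_{i=3}^{4} C(4,i) p^i (1−p)^{4−i} with p = 0.811
C(4,3)·0.811^3·0.189^1 = 0.403259
C(4,4)·0.811^4·0.189^0 = 0.432597
Sum = 0.8359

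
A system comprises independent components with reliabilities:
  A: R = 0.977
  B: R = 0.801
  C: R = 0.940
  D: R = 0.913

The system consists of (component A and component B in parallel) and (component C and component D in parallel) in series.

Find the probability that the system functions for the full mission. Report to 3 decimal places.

Parallel (A and B): 1 − (1 − 0.97700)(1 − 0.80100) = 0.99542
Parallel (C and D): 1 − (1 − 0.94000)(1 − 0.91300) = 0.99478
Series ([0.99542] and [0.99478]): 0.99542 × 0.99478 = 0.990

0.990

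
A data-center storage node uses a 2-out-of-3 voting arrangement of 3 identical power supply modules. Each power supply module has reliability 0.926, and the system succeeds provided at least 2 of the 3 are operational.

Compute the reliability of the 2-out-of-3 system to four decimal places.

0.9844

R = Σ_{i=2}^{3} C(3,i) p^i (1−p)^{3−i} with p = 0.926
C(3,2)·0.926^2·0.074^1 = 0.190360
C(3,3)·0.926^3·0.074^0 = 0.794023
Sum = 0.9844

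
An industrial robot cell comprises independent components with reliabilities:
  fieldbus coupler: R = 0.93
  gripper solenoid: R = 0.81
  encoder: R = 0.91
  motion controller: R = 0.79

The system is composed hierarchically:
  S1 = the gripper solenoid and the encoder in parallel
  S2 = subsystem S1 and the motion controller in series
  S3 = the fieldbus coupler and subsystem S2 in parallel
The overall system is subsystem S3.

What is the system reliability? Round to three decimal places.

Parallel (gripper solenoid and encoder): 1 − (1 − 0.81000)(1 − 0.91000) = 0.98290
Series ([0.98290] and motion controller): 0.98290 × 0.79000 = 0.77649
Parallel (fieldbus coupler and [0.77649]): 1 − (1 − 0.93000)(1 − 0.77649) = 0.984

0.984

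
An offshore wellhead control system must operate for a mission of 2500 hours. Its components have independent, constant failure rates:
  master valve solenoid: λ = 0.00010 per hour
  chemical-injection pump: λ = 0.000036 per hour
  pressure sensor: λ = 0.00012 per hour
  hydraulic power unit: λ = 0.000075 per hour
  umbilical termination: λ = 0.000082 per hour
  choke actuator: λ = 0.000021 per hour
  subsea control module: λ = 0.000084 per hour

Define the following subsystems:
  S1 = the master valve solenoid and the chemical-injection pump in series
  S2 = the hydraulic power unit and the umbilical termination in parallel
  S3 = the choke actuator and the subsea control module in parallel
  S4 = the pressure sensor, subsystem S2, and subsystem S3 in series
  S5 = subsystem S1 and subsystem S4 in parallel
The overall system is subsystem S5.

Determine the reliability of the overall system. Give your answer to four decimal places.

R(master valve solenoid) = exp(−0.00010 × 2500) = 0.778801
R(chemical-injection pump) = exp(−0.000036 × 2500) = 0.913931
R(pressure sensor) = exp(−0.00012 × 2500) = 0.740818
R(hydraulic power unit) = exp(−0.000075 × 2500) = 0.829029
R(umbilical termination) = exp(−0.000082 × 2500) = 0.814647
R(choke actuator) = exp(−0.000021 × 2500) = 0.948854
R(subsea control module) = exp(−0.000084 × 2500) = 0.810584
Series (master valve solenoid and chemical-injection pump): 0.778801 × 0.913931 = 0.711770
Parallel (hydraulic power unit and umbilical termination): 1 − (1 − 0.829029)(1 − 0.814647) = 0.968310
Parallel (choke actuator and subsea control module): 1 − (1 − 0.948854)(1 − 0.810584) = 0.990312
Series (pressure sensor, [0.968310], and [0.990312]): 0.740818 × 0.968310 × 0.990312 = 0.710392
Parallel ([0.711770] and [0.710392]): 1 − (1 − 0.711770)(1 − 0.710392) = 0.9165

0.9165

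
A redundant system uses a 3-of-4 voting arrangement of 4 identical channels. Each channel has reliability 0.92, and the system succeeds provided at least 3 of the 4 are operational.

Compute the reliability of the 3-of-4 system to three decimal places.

0.966

R = Σ_{i=3}^{4} C(4,i) p^i (1−p)^{4−i} with p = 0.92
C(4,3)·0.92^3·0.08^1 = 0.24918
C(4,4)·0.92^4·0.08^0 = 0.71639
Sum = 0.966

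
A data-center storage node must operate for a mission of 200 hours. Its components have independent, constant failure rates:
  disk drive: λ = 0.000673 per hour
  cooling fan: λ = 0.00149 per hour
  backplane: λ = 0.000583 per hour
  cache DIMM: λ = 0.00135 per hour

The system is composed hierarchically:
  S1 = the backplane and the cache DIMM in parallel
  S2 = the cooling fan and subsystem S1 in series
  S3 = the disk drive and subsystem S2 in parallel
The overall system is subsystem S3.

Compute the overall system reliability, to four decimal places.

0.9651

R(disk drive) = exp(−0.000673 × 200) = 0.874065
R(cooling fan) = exp(−0.00149 × 200) = 0.742301
R(backplane) = exp(−0.000583 × 200) = 0.889941
R(cache DIMM) = exp(−0.00135 × 200) = 0.763379
Parallel (backplane and cache DIMM): 1 − (1 − 0.889941)(1 − 0.763379) = 0.973958
Series (cooling fan and [0.973958]): 0.742301 × 0.973958 = 0.722970
Parallel (disk drive and [0.722970]): 1 − (1 − 0.874065)(1 − 0.722970) = 0.9651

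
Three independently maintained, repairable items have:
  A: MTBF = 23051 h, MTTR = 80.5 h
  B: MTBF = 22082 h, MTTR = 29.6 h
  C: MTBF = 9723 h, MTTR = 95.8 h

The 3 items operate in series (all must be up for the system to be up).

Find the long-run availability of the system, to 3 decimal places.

A(A) = MTBF/(MTBF+MTTR) = 23051/(23051+80.5) = 0.996520
A(B) = MTBF/(MTBF+MTTR) = 22082/(22082+29.6) = 0.998661
A(C) = MTBF/(MTBF+MTTR) = 9723/(9723+95.8) = 0.990243
Series availability: 0.996520 × 0.998661 × 0.990243 = 0.985

0.985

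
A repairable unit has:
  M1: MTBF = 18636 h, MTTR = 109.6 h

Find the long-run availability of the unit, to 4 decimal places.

A(M1) = MTBF/(MTBF+MTTR) = 18636/(18636+109.6) = 0.9942

0.9942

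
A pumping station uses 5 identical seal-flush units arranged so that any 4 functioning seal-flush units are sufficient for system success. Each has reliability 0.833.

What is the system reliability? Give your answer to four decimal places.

R = Σ_{i=4}^{5} C(5,i) p^i (1−p)^{5−i} with p = 0.833
C(5,4)·0.833^4·0.167^1 = 0.402037
C(5,5)·0.833^5·0.167^0 = 0.401074
Sum = 0.8031

0.8031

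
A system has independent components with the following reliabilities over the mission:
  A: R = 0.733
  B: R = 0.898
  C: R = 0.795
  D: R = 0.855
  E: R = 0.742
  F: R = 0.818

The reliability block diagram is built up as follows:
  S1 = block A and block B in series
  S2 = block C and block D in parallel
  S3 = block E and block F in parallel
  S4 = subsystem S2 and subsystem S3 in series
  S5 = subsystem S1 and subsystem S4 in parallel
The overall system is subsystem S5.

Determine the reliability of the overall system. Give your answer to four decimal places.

0.9743

Series (A and B): 0.733000 × 0.898000 = 0.658234
Parallel (C and D): 1 − (1 − 0.795000)(1 − 0.855000) = 0.970275
Parallel (E and F): 1 − (1 − 0.742000)(1 − 0.818000) = 0.953044
Series ([0.970275] and [0.953044]): 0.970275 × 0.953044 = 0.924715
Parallel ([0.658234] and [0.924715]): 1 − (1 − 0.658234)(1 − 0.924715) = 0.9743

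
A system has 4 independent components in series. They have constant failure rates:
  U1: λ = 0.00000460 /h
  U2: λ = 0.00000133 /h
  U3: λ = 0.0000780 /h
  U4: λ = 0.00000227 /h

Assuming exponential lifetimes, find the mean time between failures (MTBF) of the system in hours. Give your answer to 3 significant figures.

11600

Series of exponential components: λ_sys = Σ λ_i
λ_sys = 0.00000460 + 0.00000133 + 0.0000780 + 0.00000227 = 8.6200e-05 /h
MTBF = 1 / λ_sys = 11600 h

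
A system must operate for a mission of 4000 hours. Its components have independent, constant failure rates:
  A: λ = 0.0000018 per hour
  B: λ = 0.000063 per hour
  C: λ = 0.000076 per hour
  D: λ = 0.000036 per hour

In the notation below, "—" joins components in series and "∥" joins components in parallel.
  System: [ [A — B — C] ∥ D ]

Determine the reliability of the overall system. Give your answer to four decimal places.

0.9422

R(A) = exp(−0.0000018 × 4000) = 0.992826
R(B) = exp(−0.000063 × 4000) = 0.777245
R(C) = exp(−0.000076 × 4000) = 0.737861
R(D) = exp(−0.000036 × 4000) = 0.865888
Series (A, B, and C): 0.992826 × 0.777245 × 0.737861 = 0.569384
Parallel ([0.569384] and D): 1 − (1 − 0.569384)(1 − 0.865888) = 0.9422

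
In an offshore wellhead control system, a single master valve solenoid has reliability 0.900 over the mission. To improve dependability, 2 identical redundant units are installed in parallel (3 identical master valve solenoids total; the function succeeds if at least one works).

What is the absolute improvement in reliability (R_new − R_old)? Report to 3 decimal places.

0.099

R_before = 0.900
R_after = 1 − (1 − 0.900)^3 = 0.999
ΔR = 0.999 − 0.900 = 0.099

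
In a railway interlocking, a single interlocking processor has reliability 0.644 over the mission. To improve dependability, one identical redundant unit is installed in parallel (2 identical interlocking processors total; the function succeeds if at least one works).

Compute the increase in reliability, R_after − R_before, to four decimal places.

0.2293

R_before = 0.644
R_after = 1 − (1 − 0.644)^2 = 0.8733
ΔR = 0.8733 − 0.644 = 0.2293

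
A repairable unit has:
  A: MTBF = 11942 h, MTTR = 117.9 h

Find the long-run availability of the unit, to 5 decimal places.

0.99022

A(A) = MTBF/(MTBF+MTTR) = 11942/(11942+117.9) = 0.99022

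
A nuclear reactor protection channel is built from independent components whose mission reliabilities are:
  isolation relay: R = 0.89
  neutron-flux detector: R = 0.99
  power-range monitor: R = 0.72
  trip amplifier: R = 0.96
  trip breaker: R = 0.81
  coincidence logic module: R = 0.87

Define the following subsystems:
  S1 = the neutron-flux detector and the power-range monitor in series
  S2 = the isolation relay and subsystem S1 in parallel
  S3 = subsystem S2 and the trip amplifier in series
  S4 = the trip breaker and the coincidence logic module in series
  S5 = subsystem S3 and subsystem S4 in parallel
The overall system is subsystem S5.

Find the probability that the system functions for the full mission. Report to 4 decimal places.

Series (neutron-flux detector and power-range monitor): 0.990000 × 0.720000 = 0.712800
Parallel (isolation relay and [0.712800]): 1 − (1 − 0.890000)(1 − 0.712800) = 0.968408
Series ([0.968408] and trip amplifier): 0.968408 × 0.960000 = 0.929672
Series (trip breaker and coincidence logic module): 0.810000 × 0.870000 = 0.704700
Parallel ([0.929672] and [0.704700]): 1 − (1 − 0.929672)(1 − 0.704700) = 0.9792

0.9792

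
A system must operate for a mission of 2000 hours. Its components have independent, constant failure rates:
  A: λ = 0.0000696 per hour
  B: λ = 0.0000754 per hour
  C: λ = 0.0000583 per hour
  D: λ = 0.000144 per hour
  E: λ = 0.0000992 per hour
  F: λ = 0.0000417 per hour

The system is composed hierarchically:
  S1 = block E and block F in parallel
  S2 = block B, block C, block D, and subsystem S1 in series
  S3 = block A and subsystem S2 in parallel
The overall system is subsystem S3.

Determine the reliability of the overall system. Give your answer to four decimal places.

0.9435

R(A) = exp(−0.0000696 × 2000) = 0.870054
R(B) = exp(−0.0000754 × 2000) = 0.860020
R(C) = exp(−0.0000583 × 2000) = 0.889941
R(D) = exp(−0.000144 × 2000) = 0.749762
R(E) = exp(−0.0000992 × 2000) = 0.820042
R(F) = exp(−0.0000417 × 2000) = 0.919983
Parallel (E and F): 1 − (1 − 0.820042)(1 − 0.919983) = 0.985600
Series (B, C, D, and [0.985600]): 0.860020 × 0.889941 × 0.749762 × 0.985600 = 0.565580
Parallel (A and [0.565580]): 1 − (1 − 0.870054)(1 − 0.565580) = 0.9435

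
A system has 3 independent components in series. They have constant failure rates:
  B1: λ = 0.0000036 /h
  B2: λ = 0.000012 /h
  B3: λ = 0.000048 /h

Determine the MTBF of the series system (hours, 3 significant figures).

15700

Series of exponential components: λ_sys = Σ λ_i
λ_sys = 0.0000036 + 0.000012 + 0.000048 = 6.3600e-05 /h
MTBF = 1 / λ_sys = 15700 h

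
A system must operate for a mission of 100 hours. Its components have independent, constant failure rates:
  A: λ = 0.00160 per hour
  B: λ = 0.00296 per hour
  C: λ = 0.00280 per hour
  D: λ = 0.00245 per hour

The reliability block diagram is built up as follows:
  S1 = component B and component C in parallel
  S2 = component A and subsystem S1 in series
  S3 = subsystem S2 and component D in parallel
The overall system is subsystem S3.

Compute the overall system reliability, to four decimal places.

0.9563

R(A) = exp(−0.00160 × 100) = 0.852144
R(B) = exp(−0.00296 × 100) = 0.743787
R(C) = exp(−0.00280 × 100) = 0.755784
R(D) = exp(−0.00245 × 100) = 0.782705
Parallel (B and C): 1 − (1 − 0.743787)(1 − 0.755784) = 0.937429
Series (A and [0.937429]): 0.852144 × 0.937429 = 0.798824
Parallel ([0.798824] and D): 1 − (1 − 0.798824)(1 − 0.782705) = 0.9563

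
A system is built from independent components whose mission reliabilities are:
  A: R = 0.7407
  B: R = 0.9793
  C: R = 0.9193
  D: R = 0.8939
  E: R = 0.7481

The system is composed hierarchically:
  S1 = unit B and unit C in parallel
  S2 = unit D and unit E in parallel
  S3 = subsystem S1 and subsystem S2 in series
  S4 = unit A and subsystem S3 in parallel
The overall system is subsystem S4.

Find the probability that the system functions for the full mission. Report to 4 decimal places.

Parallel (B and C): 1 − (1 − 0.979300)(1 − 0.919300) = 0.998330
Parallel (D and E): 1 − (1 − 0.893900)(1 − 0.748100) = 0.973273
Series ([0.998330] and [0.973273]): 0.998330 × 0.973273 = 0.971648
Parallel (A and [0.971648]): 1 − (1 − 0.740700)(1 − 0.971648) = 0.9926

0.9926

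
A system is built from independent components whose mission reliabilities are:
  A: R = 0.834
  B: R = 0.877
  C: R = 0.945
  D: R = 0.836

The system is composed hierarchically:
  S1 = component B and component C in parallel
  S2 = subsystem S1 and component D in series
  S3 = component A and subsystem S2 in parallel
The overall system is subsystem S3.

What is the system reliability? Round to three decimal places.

0.972

Parallel (B and C): 1 − (1 − 0.87700)(1 − 0.94500) = 0.99324
Series ([0.99324] and D): 0.99324 × 0.83600 = 0.83035
Parallel (A and [0.83035]): 1 − (1 − 0.83400)(1 − 0.83035) = 0.972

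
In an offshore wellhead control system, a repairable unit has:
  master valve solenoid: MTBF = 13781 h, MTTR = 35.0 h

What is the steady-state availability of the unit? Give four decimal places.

A(master valve solenoid) = MTBF/(MTBF+MTTR) = 13781/(13781+35.0) = 0.9975

0.9975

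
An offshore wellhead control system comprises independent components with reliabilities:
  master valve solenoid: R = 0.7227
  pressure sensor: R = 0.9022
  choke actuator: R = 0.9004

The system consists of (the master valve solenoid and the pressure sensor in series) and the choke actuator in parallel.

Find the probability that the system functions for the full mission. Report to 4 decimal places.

Series (master valve solenoid and pressure sensor): 0.722700 × 0.902200 = 0.652020
Parallel ([0.652020] and choke actuator): 1 − (1 − 0.652020)(1 − 0.900400) = 0.9653

0.9653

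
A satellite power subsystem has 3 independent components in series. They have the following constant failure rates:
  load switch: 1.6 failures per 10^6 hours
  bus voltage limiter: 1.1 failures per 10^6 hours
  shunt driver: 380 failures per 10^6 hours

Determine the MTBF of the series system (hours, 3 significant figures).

2610

Series of exponential components: λ_sys = Σ λ_i
λ_sys = 0.0000016 + 0.0000011 + 0.00038 = 3.8270e-04 /h
MTBF = 1 / λ_sys = 2610 h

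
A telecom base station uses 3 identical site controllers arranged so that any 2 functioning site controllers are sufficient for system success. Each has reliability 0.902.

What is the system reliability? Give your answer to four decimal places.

R = Σ_{i=2}^{3} C(3,i) p^i (1−p)^{3−i} with p = 0.902
C(3,2)·0.902^2·0.098^1 = 0.239200
C(3,3)·0.902^3·0.098^0 = 0.733871
Sum = 0.9731

0.9731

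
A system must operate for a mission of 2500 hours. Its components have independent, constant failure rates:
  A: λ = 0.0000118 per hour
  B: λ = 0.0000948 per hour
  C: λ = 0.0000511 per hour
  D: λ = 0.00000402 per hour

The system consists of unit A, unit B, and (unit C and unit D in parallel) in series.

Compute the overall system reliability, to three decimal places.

R(A) = exp(−0.0000118 × 2500) = 0.97093
R(B) = exp(−0.0000948 × 2500) = 0.78899
R(C) = exp(−0.0000511 × 2500) = 0.88007
R(D) = exp(−0.00000402 × 2500) = 0.99000
Parallel (C and D): 1 − (1 − 0.88007)(1 − 0.99000) = 0.99880
Series (A, B, and [0.99880]): 0.97093 × 0.78899 × 0.99880 = 0.765

0.765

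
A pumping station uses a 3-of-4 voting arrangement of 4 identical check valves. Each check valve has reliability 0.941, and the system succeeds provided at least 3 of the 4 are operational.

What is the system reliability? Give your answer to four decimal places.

R = Σ_{i=3}^{4} C(4,i) p^i (1−p)^{4−i} with p = 0.941
C(4,3)·0.941^3·0.059^1 = 0.196644
C(4,4)·0.941^4·0.059^0 = 0.784077
Sum = 0.9807

0.9807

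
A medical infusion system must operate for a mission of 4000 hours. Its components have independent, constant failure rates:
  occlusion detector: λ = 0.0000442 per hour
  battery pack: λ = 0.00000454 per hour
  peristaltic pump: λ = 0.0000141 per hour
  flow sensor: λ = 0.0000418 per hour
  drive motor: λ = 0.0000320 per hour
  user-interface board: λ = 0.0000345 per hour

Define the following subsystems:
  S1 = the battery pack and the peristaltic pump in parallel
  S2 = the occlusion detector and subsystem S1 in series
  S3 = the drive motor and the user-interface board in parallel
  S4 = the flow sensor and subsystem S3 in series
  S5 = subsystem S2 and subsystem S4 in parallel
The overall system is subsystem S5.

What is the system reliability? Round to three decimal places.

0.973

R(occlusion detector) = exp(−0.0000442 × 4000) = 0.83795
R(battery pack) = exp(−0.00000454 × 4000) = 0.98200
R(peristaltic pump) = exp(−0.0000141 × 4000) = 0.94516
R(flow sensor) = exp(−0.0000418 × 4000) = 0.84603
R(drive motor) = exp(−0.0000320 × 4000) = 0.87985
R(user-interface board) = exp(−0.0000345 × 4000) = 0.87110
Parallel (battery pack and peristaltic pump): 1 − (1 − 0.98200)(1 − 0.94516) = 0.99901
Series (occlusion detector and [0.99901]): 0.83795 × 0.99901 = 0.83712
Parallel (drive motor and user-interface board): 1 − (1 − 0.87985)(1 − 0.87110) = 0.98451
Series (flow sensor and [0.98451]): 0.84603 × 0.98451 = 0.83292
Parallel ([0.83712] and [0.83292]): 1 − (1 − 0.83712)(1 − 0.83292) = 0.973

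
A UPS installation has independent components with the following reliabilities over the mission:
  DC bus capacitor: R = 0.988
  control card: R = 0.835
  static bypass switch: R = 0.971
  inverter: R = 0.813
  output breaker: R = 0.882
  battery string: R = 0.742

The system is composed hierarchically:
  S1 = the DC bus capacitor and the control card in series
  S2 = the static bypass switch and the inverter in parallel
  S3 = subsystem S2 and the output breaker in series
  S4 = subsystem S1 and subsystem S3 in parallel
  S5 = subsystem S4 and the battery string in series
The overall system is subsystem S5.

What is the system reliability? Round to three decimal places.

Series (DC bus capacitor and control card): 0.98800 × 0.83500 = 0.82498
Parallel (static bypass switch and inverter): 1 − (1 − 0.97100)(1 − 0.81300) = 0.99458
Series ([0.99458] and output breaker): 0.99458 × 0.88200 = 0.87722
Parallel ([0.82498] and [0.87722]): 1 − (1 − 0.82498)(1 − 0.87722) = 0.97851
Series ([0.97851] and battery string): 0.97851 × 0.74200 = 0.726

0.726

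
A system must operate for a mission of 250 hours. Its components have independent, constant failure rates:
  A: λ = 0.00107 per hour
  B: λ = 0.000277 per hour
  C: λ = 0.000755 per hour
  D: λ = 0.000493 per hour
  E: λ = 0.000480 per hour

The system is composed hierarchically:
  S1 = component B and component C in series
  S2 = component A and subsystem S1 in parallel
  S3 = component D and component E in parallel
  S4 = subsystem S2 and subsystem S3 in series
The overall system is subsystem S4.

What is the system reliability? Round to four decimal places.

R(A) = exp(−0.00107 × 250) = 0.765290
R(B) = exp(−0.000277 × 250) = 0.933093
R(C) = exp(−0.000755 × 250) = 0.827993
R(D) = exp(−0.000493 × 250) = 0.884043
R(E) = exp(−0.000480 × 250) = 0.886920
Series (B and C): 0.933093 × 0.827993 = 0.772594
Parallel (A and [0.772594]): 1 − (1 − 0.765290)(1 − 0.772594) = 0.946626
Parallel (D and E): 1 − (1 − 0.884043)(1 − 0.886920) = 0.986888
Series ([0.946626] and [0.986888]): 0.946626 × 0.986888 = 0.9342

0.9342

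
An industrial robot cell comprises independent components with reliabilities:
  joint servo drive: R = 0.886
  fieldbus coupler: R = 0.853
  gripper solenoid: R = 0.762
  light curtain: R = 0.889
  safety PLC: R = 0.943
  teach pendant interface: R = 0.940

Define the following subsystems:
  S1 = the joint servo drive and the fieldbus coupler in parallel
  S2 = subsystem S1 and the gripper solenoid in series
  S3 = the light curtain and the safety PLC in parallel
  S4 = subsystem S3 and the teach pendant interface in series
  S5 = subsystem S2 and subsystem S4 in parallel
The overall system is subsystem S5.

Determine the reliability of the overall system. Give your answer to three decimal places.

0.983

Parallel (joint servo drive and fieldbus coupler): 1 − (1 − 0.88600)(1 − 0.85300) = 0.98324
Series ([0.98324] and gripper solenoid): 0.98324 × 0.76200 = 0.74923
Parallel (light curtain and safety PLC): 1 − (1 − 0.88900)(1 − 0.94300) = 0.99367
Series ([0.99367] and teach pendant interface): 0.99367 × 0.94000 = 0.93405
Parallel ([0.74923] and [0.93405]): 1 − (1 − 0.74923)(1 − 0.93405) = 0.983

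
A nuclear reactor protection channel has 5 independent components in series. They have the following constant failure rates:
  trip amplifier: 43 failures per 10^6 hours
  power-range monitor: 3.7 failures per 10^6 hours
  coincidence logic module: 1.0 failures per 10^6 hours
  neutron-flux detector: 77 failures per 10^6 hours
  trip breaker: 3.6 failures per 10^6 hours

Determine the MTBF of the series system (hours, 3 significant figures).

Series of exponential components: λ_sys = Σ λ_i
λ_sys = 0.000043 + 0.0000037 + 0.0000010 + 0.000077 + 0.0000036 = 1.2830e-04 /h
MTBF = 1 / λ_sys = 7790 h

7790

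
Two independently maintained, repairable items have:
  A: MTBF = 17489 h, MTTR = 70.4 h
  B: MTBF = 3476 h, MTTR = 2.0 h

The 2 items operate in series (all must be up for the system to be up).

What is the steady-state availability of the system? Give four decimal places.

0.9954

A(A) = MTBF/(MTBF+MTTR) = 17489/(17489+70.4) = 0.995991
A(B) = MTBF/(MTBF+MTTR) = 3476/(3476+2.0) = 0.999425
Series availability: 0.995991 × 0.999425 = 0.9954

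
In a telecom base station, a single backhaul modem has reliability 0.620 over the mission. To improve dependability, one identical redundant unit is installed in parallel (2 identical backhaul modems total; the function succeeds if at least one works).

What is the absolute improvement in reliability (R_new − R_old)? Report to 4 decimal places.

R_before = 0.620
R_after = 1 − (1 − 0.620)^2 = 0.8556
ΔR = 0.8556 − 0.620 = 0.2356

0.2356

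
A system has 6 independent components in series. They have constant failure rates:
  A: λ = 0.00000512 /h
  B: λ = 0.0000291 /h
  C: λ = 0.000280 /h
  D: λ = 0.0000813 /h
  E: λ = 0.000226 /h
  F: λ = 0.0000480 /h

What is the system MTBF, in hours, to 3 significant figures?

Series of exponential components: λ_sys = Σ λ_i
λ_sys = 0.00000512 + 0.0000291 + 0.000280 + 0.0000813 + 0.000226 + 0.0000480 = 6.6952e-04 /h
MTBF = 1 / λ_sys = 1490 h

1490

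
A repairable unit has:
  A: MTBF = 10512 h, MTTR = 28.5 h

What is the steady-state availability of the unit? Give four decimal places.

A(A) = MTBF/(MTBF+MTTR) = 10512/(10512+28.5) = 0.9973

0.9973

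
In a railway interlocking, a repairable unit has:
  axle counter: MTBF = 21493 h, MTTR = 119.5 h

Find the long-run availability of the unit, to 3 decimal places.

A(axle counter) = MTBF/(MTBF+MTTR) = 21493/(21493+119.5) = 0.994

0.994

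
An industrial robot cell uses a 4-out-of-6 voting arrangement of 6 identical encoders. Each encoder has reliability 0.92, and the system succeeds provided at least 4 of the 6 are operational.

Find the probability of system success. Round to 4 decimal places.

R = Σ_{i=4}^{6} C(6,i) p^i (1−p)^{6−i} with p = 0.92
C(6,4)·0.92^4·0.08^2 = 0.068774
C(6,5)·0.92^5·0.08^1 = 0.316359
C(6,6)·0.92^6·0.08^0 = 0.606355
Sum = 0.9915

0.9915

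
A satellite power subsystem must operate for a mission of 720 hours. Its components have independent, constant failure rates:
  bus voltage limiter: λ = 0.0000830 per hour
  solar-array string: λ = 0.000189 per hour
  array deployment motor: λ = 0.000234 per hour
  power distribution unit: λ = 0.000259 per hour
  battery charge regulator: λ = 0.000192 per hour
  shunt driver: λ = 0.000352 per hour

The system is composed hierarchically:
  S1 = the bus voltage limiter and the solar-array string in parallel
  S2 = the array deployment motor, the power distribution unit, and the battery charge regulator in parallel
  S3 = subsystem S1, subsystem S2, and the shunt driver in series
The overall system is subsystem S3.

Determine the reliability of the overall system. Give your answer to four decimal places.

0.7678

R(bus voltage limiter) = exp(−0.0000830 × 720) = 0.941991
R(solar-array string) = exp(−0.000189 × 720) = 0.872773
R(array deployment motor) = exp(−0.000234 × 720) = 0.844948
R(power distribution unit) = exp(−0.000259 × 720) = 0.829875
R(battery charge regulator) = exp(−0.000192 × 720) = 0.870890
R(shunt driver) = exp(−0.000352 × 720) = 0.776126
Parallel (bus voltage limiter and solar-array string): 1 − (1 − 0.941991)(1 − 0.872773) = 0.992620
Parallel (array deployment motor, power distribution unit, and battery charge regulator): 1 − (1 − 0.844948)(1 − 0.829875)(1 − 0.870890) = 0.996594
Series ([0.992620], [0.996594], and shunt driver): 0.992620 × 0.996594 × 0.776126 = 0.7678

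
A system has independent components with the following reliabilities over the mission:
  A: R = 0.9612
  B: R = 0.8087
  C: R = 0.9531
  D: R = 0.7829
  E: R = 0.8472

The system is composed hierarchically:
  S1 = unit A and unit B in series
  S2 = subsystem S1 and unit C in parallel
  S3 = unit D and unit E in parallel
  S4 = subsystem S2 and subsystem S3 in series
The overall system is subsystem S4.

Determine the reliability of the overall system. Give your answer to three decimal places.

Series (A and B): 0.96120 × 0.80870 = 0.77732
Parallel ([0.77732] and C): 1 − (1 − 0.77732)(1 − 0.95310) = 0.98956
Parallel (D and E): 1 − (1 − 0.78290)(1 − 0.84720) = 0.96683
Series ([0.98956] and [0.96683]): 0.98956 × 0.96683 = 0.957

0.957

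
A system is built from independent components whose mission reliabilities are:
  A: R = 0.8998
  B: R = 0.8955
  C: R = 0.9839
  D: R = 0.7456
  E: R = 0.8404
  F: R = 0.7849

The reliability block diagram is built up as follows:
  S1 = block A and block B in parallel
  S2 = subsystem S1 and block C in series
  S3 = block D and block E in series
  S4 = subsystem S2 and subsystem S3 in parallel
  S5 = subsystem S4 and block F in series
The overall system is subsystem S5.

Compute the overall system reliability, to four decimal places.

Parallel (A and B): 1 − (1 − 0.899800)(1 − 0.895500) = 0.989529
Series ([0.989529] and C): 0.989529 × 0.983900 = 0.973598
Series (D and E): 0.745600 × 0.840400 = 0.626602
Parallel ([0.973598] and [0.626602]): 1 − (1 − 0.973598)(1 − 0.626602) = 0.990142
Series ([0.990142] and F): 0.990142 × 0.784900 = 0.7772

0.7772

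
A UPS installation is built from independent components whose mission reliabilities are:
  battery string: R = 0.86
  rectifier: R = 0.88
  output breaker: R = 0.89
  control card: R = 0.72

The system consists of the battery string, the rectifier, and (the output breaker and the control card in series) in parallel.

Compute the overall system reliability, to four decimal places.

0.9940

Series (output breaker and control card): 0.890000 × 0.720000 = 0.640800
Parallel (battery string, rectifier, and [0.640800]): 1 − (1 − 0.860000)(1 − 0.880000)(1 − 0.640800) = 0.9940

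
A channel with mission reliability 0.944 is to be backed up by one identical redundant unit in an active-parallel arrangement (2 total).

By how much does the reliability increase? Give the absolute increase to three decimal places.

0.053

R_before = 0.944
R_after = 1 − (1 − 0.944)^2 = 0.997
ΔR = 0.997 − 0.944 = 0.053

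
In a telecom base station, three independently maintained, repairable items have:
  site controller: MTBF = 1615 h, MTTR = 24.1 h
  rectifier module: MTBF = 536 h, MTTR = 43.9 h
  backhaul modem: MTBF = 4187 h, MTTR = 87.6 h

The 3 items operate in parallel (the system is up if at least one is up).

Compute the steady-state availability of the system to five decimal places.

0.99998

A(site controller) = MTBF/(MTBF+MTTR) = 1615/(1615+24.1) = 0.985297
A(rectifier module) = MTBF/(MTBF+MTTR) = 536/(536+43.9) = 0.924297
A(backhaul modem) = MTBF/(MTBF+MTTR) = 4187/(4187+87.6) = 0.979507
Parallel availability: 1 − (1 − 0.985297)(1 − 0.924297)(1 − 0.979507) = 0.99998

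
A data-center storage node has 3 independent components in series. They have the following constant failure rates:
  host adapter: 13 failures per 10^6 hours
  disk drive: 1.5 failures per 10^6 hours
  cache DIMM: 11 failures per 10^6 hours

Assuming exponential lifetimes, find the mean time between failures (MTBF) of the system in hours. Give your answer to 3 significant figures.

Series of exponential components: λ_sys = Σ λ_i
λ_sys = 0.000013 + 0.0000015 + 0.000011 = 2.5500e-05 /h
MTBF = 1 / λ_sys = 39200 h

39200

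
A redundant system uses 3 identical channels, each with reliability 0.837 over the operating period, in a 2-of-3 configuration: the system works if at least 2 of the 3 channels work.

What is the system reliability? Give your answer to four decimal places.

R = Σ_{i=2}^{3} C(3,i) p^i (1−p)^{3−i} with p = 0.837
C(3,2)·0.837^2·0.163^1 = 0.342578
C(3,3)·0.837^3·0.163^0 = 0.586376
Sum = 0.9290

0.9290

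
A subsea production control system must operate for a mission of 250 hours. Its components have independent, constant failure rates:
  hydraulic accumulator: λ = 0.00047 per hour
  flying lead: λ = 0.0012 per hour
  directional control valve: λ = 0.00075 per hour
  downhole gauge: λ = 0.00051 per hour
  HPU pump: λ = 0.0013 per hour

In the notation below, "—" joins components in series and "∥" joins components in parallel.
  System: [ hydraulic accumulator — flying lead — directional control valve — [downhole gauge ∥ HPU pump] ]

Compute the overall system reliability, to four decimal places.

R(hydraulic accumulator) = exp(−0.00047 × 250) = 0.889141
R(flying lead) = exp(−0.0012 × 250) = 0.740818
R(directional control valve) = exp(−0.00075 × 250) = 0.829029
R(downhole gauge) = exp(−0.00051 × 250) = 0.880293
R(HPU pump) = exp(−0.0013 × 250) = 0.722527
Parallel (downhole gauge and HPU pump): 1 − (1 − 0.880293)(1 − 0.722527) = 0.966785
Series (hydraulic accumulator, flying lead, directional control valve, and [0.966785]): 0.889141 × 0.740818 × 0.829029 × 0.966785 = 0.5279

0.5279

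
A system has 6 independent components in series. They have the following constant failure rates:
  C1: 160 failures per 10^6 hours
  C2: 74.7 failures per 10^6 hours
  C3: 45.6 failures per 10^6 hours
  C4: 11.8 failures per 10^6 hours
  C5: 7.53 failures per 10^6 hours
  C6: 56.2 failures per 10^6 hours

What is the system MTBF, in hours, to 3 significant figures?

Series of exponential components: λ_sys = Σ λ_i
λ_sys = 0.000160 + 0.0000747 + 0.0000456 + 0.0000118 + 0.00000753 + 0.0000562 = 3.5583e-04 /h
MTBF = 1 / λ_sys = 2810 h

2810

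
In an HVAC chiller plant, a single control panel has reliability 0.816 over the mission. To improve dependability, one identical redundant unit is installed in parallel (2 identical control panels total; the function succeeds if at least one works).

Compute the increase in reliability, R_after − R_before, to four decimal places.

0.1501

R_before = 0.816
R_after = 1 − (1 − 0.816)^2 = 0.9661
ΔR = 0.9661 − 0.816 = 0.1501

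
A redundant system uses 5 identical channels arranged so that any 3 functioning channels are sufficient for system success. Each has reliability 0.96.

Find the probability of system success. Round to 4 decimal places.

0.9994

R = Σ_{i=3}^{5} C(5,i) p^i (1−p)^{5−i} with p = 0.96
C(5,3)·0.96^3·0.04^2 = 0.014156
C(5,4)·0.96^4·0.04^1 = 0.169869
C(5,5)·0.96^5·0.04^0 = 0.815373
Sum = 0.9994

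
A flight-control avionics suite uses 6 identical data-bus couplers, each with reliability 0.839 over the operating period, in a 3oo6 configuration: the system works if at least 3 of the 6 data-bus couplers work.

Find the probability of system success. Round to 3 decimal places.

R = Σ_{i=3}^{6} C(6,i) p^i (1−p)^{6−i} with p = 0.839
C(6,3)·0.839^3·0.161^3 = 0.04929
C(6,4)·0.839^4·0.161^2 = 0.19266
C(6,5)·0.839^5·0.161^1 = 0.40159
C(6,6)·0.839^6·0.161^0 = 0.34880
Sum = 0.992

0.992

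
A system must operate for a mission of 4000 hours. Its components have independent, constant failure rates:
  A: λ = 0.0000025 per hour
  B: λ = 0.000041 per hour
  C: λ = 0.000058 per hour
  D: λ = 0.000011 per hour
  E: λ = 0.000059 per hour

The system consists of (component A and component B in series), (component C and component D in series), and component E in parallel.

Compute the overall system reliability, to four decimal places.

R(A) = exp(−0.0000025 × 4000) = 0.990050
R(B) = exp(−0.000041 × 4000) = 0.848742
R(C) = exp(−0.000058 × 4000) = 0.792946
R(D) = exp(−0.000011 × 4000) = 0.956954
R(E) = exp(−0.000059 × 4000) = 0.789781
Series (A and B): 0.990050 × 0.848742 = 0.840297
Series (C and D): 0.792946 × 0.956954 = 0.758813
Parallel ([0.840297], [0.758813], and E): 1 − (1 − 0.840297)(1 − 0.758813)(1 − 0.789781) = 0.9919

0.9919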